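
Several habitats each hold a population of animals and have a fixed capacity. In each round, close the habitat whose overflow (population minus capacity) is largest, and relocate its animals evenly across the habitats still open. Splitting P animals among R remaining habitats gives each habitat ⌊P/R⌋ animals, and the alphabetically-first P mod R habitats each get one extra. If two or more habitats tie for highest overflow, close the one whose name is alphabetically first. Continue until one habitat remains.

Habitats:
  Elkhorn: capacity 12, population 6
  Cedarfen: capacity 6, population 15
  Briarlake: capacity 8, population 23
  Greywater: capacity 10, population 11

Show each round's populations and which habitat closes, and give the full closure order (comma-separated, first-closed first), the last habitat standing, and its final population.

Closure order: Briarlake, Cedarfen, Greywater
Last habitat: Elkhorn with 55 animals

Round 1: Briarlake=23 Cedarfen=15 Elkhorn=6 Greywater=11 → close Briarlake (overflow 15)
  23÷3 = 7 each, +1 to first 2
Round 2: Cedarfen=23 Elkhorn=14 Greywater=18 → close Cedarfen (overflow 17)
  23÷2 = 11 each, +1 to first 1
Round 3: Elkhorn=26 Greywater=29 → close Greywater (overflow 19)
  29÷1 = 29 each, +1 to first 0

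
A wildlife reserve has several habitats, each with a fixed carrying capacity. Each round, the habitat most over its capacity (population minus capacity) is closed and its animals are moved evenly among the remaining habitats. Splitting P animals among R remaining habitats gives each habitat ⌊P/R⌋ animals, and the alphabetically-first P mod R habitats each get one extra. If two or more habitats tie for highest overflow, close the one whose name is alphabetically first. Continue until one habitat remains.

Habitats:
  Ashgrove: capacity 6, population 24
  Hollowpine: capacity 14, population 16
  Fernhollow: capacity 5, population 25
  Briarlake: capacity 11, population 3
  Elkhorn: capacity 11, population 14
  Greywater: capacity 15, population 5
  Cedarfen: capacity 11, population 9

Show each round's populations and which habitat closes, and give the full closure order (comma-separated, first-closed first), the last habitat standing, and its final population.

Round 1: Ashgrove=24 Briarlake=3 Cedarfen=9 Elkhorn=14 Fernhollow=25 Greywater=5 Hollowpine=16 → close Fernhollow (overflow 20)
  25÷6 = 4 each, +1 to first 1
Round 2: Ashgrove=29 Briarlake=7 Cedarfen=13 Elkhorn=18 Greywater=9 Hollowpine=20 → close Ashgrove (overflow 23)
  29÷5 = 5 each, +1 to first 4
Round 3: Briarlake=13 Cedarfen=19 Elkhorn=24 Greywater=15 Hollowpine=25 → close Elkhorn (overflow 13)
  24÷4 = 6 each, +1 to first 0
Round 4: Briarlake=19 Cedarfen=25 Greywater=21 Hollowpine=31 → close Hollowpine (overflow 17)
  31÷3 = 10 each, +1 to first 1
Round 5: Briarlake=30 Cedarfen=35 Greywater=31 → close Cedarfen (overflow 24)
  35÷2 = 17 each, +1 to first 1
Round 6: Briarlake=48 Greywater=48 → close Briarlake (overflow 37)
  48÷1 = 48 each, +1 to first 0

Closure order: Fernhollow, Ashgrove, Elkhorn, Hollowpine, Cedarfen, Briarlake
Last habitat: Greywater with 96 animals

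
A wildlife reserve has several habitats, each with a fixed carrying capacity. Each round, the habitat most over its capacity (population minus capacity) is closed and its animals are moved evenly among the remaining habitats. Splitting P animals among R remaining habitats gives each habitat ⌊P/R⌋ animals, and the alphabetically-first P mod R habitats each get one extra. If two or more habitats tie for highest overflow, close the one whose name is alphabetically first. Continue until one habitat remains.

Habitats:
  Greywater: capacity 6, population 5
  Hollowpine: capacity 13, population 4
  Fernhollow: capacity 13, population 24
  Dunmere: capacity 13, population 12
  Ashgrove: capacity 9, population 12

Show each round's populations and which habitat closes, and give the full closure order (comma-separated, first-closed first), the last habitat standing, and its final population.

Round 1: Ashgrove=12 Dunmere=12 Fernhollow=24 Greywater=5 Hollowpine=4 → close Fernhollow (overflow 11)
  24÷4 = 6 each, +1 to first 0
Round 2: Ashgrove=18 Dunmere=18 Greywater=11 Hollowpine=10 → close Ashgrove (overflow 9)
  18÷3 = 6 each, +1 to first 0
Round 3: Dunmere=24 Greywater=17 Hollowpine=16 → close Dunmere (overflow 11)
  24÷2 = 12 each, +1 to first 0
Round 4: Greywater=29 Hollowpine=28 → close Greywater (overflow 23)
  29÷1 = 29 each, +1 to first 0

Closure order: Fernhollow, Ashgrove, Dunmere, Greywater
Last habitat: Hollowpine with 57 animals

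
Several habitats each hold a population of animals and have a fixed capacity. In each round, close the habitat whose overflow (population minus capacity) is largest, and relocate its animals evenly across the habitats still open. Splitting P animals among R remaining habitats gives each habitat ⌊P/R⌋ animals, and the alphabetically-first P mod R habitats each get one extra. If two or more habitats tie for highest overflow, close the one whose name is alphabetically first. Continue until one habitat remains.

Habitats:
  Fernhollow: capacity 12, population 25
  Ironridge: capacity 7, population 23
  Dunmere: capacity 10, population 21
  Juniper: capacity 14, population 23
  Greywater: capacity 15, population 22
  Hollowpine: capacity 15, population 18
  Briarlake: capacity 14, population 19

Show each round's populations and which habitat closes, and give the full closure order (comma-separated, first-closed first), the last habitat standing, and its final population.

Closure order: Ironridge, Fernhollow, Dunmere, Greywater, Briarlake, Juniper
Last habitat: Hollowpine with 151 animals

Round 1: Briarlake=19 Dunmere=21 Fernhollow=25 Greywater=22 Hollowpine=18 Ironridge=23 Juniper=23 → close Ironridge (overflow 16)
  23÷6 = 3 each, +1 to first 5
Round 2: Briarlake=23 Dunmere=25 Fernhollow=29 Greywater=26 Hollowpine=22 Juniper=26 → close Fernhollow (overflow 17)
  29÷5 = 5 each, +1 to first 4
Round 3: Briarlake=29 Dunmere=31 Greywater=32 Hollowpine=28 Juniper=31 → close Dunmere (overflow 21)
  31÷4 = 7 each, +1 to first 3
Round 4: Briarlake=37 Greywater=40 Hollowpine=36 Juniper=38 → close Greywater (overflow 25)
  40÷3 = 13 each, +1 to first 1
Round 5: Briarlake=51 Hollowpine=49 Juniper=51 → close Briarlake (overflow 37)
  51÷2 = 25 each, +1 to first 1
Round 6: Hollowpine=75 Juniper=76 → close Juniper (overflow 62)
  76÷1 = 76 each, +1 to first 0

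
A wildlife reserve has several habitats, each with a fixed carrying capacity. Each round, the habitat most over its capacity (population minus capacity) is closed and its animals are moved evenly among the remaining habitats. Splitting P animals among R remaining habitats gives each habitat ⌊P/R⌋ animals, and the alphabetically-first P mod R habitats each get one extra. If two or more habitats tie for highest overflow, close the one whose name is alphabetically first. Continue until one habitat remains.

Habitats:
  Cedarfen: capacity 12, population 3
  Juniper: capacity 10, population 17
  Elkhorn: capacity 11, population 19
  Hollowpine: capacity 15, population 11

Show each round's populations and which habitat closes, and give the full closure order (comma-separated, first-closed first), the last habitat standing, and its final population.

Closure order: Elkhorn, Juniper, Hollowpine
Last habitat: Cedarfen with 50 animals

Round 1: Cedarfen=3 Elkhorn=19 Hollowpine=11 Juniper=17 → close Elkhorn (overflow 8)
  19÷3 = 6 each, +1 to first 1
Round 2: Cedarfen=10 Hollowpine=17 Juniper=23 → close Juniper (overflow 13)
  23÷2 = 11 each, +1 to first 1
Round 3: Cedarfen=22 Hollowpine=28 → close Hollowpine (overflow 13)
  28÷1 = 28 each, +1 to first 0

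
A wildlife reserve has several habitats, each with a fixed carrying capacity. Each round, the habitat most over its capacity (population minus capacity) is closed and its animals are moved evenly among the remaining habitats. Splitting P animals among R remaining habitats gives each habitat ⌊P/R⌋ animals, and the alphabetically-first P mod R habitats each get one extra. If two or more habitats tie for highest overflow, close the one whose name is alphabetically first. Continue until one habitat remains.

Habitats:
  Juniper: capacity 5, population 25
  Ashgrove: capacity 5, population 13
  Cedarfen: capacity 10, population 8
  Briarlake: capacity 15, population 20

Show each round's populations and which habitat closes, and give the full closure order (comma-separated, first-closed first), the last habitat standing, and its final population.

Closure order: Juniper, Ashgrove, Briarlake
Last habitat: Cedarfen with 66 animals

Round 1: Ashgrove=13 Briarlake=20 Cedarfen=8 Juniper=25 → close Juniper (overflow 20)
  25÷3 = 8 each, +1 to first 1
Round 2: Ashgrove=22 Briarlake=28 Cedarfen=16 → close Ashgrove (overflow 17)
  22÷2 = 11 each, +1 to first 0
Round 3: Briarlake=39 Cedarfen=27 → close Briarlake (overflow 24)
  39÷1 = 39 each, +1 to first 0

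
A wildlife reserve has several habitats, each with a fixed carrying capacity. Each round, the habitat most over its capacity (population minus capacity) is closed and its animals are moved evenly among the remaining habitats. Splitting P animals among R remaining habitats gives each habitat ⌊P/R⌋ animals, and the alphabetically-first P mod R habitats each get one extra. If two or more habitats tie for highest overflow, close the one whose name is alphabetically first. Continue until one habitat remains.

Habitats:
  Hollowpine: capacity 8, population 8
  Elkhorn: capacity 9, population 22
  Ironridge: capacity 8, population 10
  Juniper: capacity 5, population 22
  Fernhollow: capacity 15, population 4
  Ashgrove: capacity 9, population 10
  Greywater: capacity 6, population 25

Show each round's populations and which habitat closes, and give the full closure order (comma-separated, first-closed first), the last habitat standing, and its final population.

Closure order: Greywater, Juniper, Elkhorn, Ashgrove, Hollowpine, Ironridge
Last habitat: Fernhollow with 101 animals

Round 1: Ashgrove=10 Elkhorn=22 Fernhollow=4 Greywater=25 Hollowpine=8 Ironridge=10 Juniper=22 → close Greywater (overflow 19)
  25÷6 = 4 each, +1 to first 1
Round 2: Ashgrove=15 Elkhorn=26 Fernhollow=8 Hollowpine=12 Ironridge=14 Juniper=26 → close Juniper (overflow 21)
  26÷5 = 5 each, +1 to first 1
Round 3: Ashgrove=21 Elkhorn=31 Fernhollow=13 Hollowpine=17 Ironridge=19 → close Elkhorn (overflow 22)
  31÷4 = 7 each, +1 to first 3
Round 4: Ashgrove=29 Fernhollow=21 Hollowpine=25 Ironridge=26 → close Ashgrove (overflow 20)
  29÷3 = 9 each, +1 to first 2
Round 5: Fernhollow=31 Hollowpine=35 Ironridge=35 → close Hollowpine (overflow 27)
  35÷2 = 17 each, +1 to first 1
Round 6: Fernhollow=49 Ironridge=52 → close Ironridge (overflow 44)
  52÷1 = 52 each, +1 to first 0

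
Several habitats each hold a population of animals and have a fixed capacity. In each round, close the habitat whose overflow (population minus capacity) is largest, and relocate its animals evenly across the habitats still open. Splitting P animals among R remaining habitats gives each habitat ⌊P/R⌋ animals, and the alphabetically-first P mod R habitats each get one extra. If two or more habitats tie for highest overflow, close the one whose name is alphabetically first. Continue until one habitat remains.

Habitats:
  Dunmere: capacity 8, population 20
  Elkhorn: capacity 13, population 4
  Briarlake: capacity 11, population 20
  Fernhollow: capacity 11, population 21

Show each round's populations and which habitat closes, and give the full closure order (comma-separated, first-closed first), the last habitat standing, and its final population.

Round 1: Briarlake=20 Dunmere=20 Elkhorn=4 Fernhollow=21 → close Dunmere (overflow 12)
  20÷3 = 6 each, +1 to first 2
Round 2: Briarlake=27 Elkhorn=11 Fernhollow=27 → close Briarlake (overflow 16)
  27÷2 = 13 each, +1 to first 1
Round 3: Elkhorn=25 Fernhollow=40 → close Fernhollow (overflow 29)
  40÷1 = 40 each, +1 to first 0

Closure order: Dunmere, Briarlake, Fernhollow
Last habitat: Elkhorn with 65 animals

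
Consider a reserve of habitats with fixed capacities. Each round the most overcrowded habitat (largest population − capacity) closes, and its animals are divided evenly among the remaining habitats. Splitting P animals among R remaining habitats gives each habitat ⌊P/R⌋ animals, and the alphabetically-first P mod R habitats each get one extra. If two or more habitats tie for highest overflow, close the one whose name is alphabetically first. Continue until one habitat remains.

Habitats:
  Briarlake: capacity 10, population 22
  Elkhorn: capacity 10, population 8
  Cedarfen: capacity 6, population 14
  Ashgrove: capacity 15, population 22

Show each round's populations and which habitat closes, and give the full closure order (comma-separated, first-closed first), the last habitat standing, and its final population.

Round 1: Ashgrove=22 Briarlake=22 Cedarfen=14 Elkhorn=8 → close Briarlake (overflow 12)
  22÷3 = 7 each, +1 to first 1
Round 2: Ashgrove=30 Cedarfen=21 Elkhorn=15 → close Ashgrove (overflow 15)
  30÷2 = 15 each, +1 to first 0
Round 3: Cedarfen=36 Elkhorn=30 → close Cedarfen (overflow 30)
  36÷1 = 36 each, +1 to first 0

Closure order: Briarlake, Ashgrove, Cedarfen
Last habitat: Elkhorn with 66 animals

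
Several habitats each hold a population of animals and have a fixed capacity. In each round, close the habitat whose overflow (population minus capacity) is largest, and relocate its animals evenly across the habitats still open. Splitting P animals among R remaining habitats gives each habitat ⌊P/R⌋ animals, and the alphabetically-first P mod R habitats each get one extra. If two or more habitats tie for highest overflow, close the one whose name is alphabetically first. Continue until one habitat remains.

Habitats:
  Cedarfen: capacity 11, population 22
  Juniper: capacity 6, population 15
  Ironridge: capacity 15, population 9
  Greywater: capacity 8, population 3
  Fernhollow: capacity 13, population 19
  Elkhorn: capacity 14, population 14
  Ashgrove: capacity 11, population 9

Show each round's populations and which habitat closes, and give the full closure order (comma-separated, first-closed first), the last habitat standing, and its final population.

Round 1: Ashgrove=9 Cedarfen=22 Elkhorn=14 Fernhollow=19 Greywater=3 Ironridge=9 Juniper=15 → close Cedarfen (overflow 11)
  22÷6 = 3 each, +1 to first 4
Round 2: Ashgrove=13 Elkhorn=18 Fernhollow=23 Greywater=7 Ironridge=12 Juniper=18 → close Juniper (overflow 12)
  18÷5 = 3 each, +1 to first 3
Round 3: Ashgrove=17 Elkhorn=22 Fernhollow=27 Greywater=10 Ironridge=15 → close Fernhollow (overflow 14)
  27÷4 = 6 each, +1 to first 3
Round 4: Ashgrove=24 Elkhorn=29 Greywater=17 Ironridge=21 → close Elkhorn (overflow 15)
  29÷3 = 9 each, +1 to first 2
Round 5: Ashgrove=34 Greywater=27 Ironridge=30 → close Ashgrove (overflow 23)
  34÷2 = 17 each, +1 to first 0
Round 6: Greywater=44 Ironridge=47 → close Greywater (overflow 36)
  44÷1 = 44 each, +1 to first 0

Closure order: Cedarfen, Juniper, Fernhollow, Elkhorn, Ashgrove, Greywater
Last habitat: Ironridge with 91 animals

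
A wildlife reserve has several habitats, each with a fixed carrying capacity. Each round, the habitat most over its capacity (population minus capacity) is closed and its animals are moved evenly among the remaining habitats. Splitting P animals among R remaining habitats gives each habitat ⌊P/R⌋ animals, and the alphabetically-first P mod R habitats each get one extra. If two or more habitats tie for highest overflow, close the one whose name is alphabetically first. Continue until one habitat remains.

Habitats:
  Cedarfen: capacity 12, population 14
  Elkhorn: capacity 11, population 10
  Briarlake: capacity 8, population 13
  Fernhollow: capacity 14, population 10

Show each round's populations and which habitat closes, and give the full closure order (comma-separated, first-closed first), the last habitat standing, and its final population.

Closure order: Briarlake, Cedarfen, Elkhorn
Last habitat: Fernhollow with 47 animals

Round 1: Briarlake=13 Cedarfen=14 Elkhorn=10 Fernhollow=10 → close Briarlake (overflow 5)
  13÷3 = 4 each, +1 to first 1
Round 2: Cedarfen=19 Elkhorn=14 Fernhollow=14 → close Cedarfen (overflow 7)
  19÷2 = 9 each, +1 to first 1
Round 3: Elkhorn=24 Fernhollow=23 → close Elkhorn (overflow 13)
  24÷1 = 24 each, +1 to first 0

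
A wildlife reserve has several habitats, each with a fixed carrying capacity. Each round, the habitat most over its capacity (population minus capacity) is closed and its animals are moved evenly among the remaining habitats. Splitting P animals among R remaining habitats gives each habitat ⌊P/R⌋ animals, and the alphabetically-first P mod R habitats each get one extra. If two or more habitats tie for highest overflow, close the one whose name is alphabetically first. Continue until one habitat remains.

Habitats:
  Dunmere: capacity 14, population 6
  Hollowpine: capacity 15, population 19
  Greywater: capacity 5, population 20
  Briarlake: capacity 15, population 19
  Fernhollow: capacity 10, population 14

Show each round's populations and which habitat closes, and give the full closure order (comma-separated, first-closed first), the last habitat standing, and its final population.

Closure order: Greywater, Briarlake, Fernhollow, Hollowpine
Last habitat: Dunmere with 78 animals

Round 1: Briarlake=19 Dunmere=6 Fernhollow=14 Greywater=20 Hollowpine=19 → close Greywater (overflow 15)
  20÷4 = 5 each, +1 to first 0
Round 2: Briarlake=24 Dunmere=11 Fernhollow=19 Hollowpine=24 → close Briarlake (overflow 9)
  24÷3 = 8 each, +1 to first 0
Round 3: Dunmere=19 Fernhollow=27 Hollowpine=32 → close Fernhollow (overflow 17)
  27÷2 = 13 each, +1 to first 1
Round 4: Dunmere=33 Hollowpine=45 → close Hollowpine (overflow 30)
  45÷1 = 45 each, +1 to first 0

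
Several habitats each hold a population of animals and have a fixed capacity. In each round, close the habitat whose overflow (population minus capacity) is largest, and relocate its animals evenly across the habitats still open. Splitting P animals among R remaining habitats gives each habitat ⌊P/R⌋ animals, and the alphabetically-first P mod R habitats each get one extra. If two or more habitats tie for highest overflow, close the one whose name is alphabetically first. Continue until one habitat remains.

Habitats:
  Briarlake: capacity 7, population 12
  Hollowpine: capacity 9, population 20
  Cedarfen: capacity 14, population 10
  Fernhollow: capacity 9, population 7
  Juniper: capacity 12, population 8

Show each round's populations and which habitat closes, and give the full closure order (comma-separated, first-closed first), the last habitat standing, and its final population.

Round 1: Briarlake=12 Cedarfen=10 Fernhollow=7 Hollowpine=20 Juniper=8 → close Hollowpine (overflow 11)
  20÷4 = 5 each, +1 to first 0
Round 2: Briarlake=17 Cedarfen=15 Fernhollow=12 Juniper=13 → close Briarlake (overflow 10)
  17÷3 = 5 each, +1 to first 2
Round 3: Cedarfen=21 Fernhollow=18 Juniper=18 → close Fernhollow (overflow 9)
  18÷2 = 9 each, +1 to first 0
Round 4: Cedarfen=30 Juniper=27 → close Cedarfen (overflow 16)
  30÷1 = 30 each, +1 to first 0

Closure order: Hollowpine, Briarlake, Fernhollow, Cedarfen
Last habitat: Juniper with 57 animals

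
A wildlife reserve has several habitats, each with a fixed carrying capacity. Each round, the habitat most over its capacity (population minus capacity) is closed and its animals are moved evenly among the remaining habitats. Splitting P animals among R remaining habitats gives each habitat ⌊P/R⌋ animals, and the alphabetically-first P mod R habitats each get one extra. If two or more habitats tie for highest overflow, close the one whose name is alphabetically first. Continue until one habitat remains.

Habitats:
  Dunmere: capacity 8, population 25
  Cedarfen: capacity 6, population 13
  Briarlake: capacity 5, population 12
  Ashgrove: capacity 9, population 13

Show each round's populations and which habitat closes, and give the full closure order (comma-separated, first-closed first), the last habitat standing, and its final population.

Round 1: Ashgrove=13 Briarlake=12 Cedarfen=13 Dunmere=25 → close Dunmere (overflow 17)
  25÷3 = 8 each, +1 to first 1
Round 2: Ashgrove=22 Briarlake=20 Cedarfen=21 → close Briarlake (overflow 15)
  20÷2 = 10 each, +1 to first 0
Round 3: Ashgrove=32 Cedarfen=31 → close Cedarfen (overflow 25)
  31÷1 = 31 each, +1 to first 0

Closure order: Dunmere, Briarlake, Cedarfen
Last habitat: Ashgrove with 63 animals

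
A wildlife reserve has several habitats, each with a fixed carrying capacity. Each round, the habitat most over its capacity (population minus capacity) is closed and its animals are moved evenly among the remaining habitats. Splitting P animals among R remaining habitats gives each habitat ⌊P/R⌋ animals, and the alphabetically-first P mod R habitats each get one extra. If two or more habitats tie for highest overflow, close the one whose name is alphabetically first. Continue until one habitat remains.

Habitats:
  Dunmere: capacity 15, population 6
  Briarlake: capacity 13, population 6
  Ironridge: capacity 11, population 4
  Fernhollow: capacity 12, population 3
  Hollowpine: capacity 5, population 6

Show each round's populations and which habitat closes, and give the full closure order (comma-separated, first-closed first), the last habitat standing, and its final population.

Round 1: Briarlake=6 Dunmere=6 Fernhollow=3 Hollowpine=6 Ironridge=4 → close Hollowpine (overflow 1)
  6÷4 = 1 each, +1 to first 2
Round 2: Briarlake=8 Dunmere=8 Fernhollow=4 Ironridge=5 → close Briarlake (overflow -5)
  8÷3 = 2 each, +1 to first 2
Round 3: Dunmere=11 Fernhollow=7 Ironridge=7 → close Dunmere (overflow -4)
  11÷2 = 5 each, +1 to first 1
Round 4: Fernhollow=13 Ironridge=12 → close Fernhollow (overflow 1)
  13÷1 = 13 each, +1 to first 0

Closure order: Hollowpine, Briarlake, Dunmere, Fernhollow
Last habitat: Ironridge with 25 animals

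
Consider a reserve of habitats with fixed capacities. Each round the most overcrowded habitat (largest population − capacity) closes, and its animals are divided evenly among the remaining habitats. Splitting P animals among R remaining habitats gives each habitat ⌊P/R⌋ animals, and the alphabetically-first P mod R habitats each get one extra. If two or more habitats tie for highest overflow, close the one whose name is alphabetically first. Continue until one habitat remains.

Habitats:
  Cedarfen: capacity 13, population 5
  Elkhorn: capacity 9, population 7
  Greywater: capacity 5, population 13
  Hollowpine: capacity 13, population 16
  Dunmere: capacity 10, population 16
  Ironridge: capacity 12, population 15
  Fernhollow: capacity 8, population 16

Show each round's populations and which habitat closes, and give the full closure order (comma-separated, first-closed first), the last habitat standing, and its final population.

Round 1: Cedarfen=5 Dunmere=16 Elkhorn=7 Fernhollow=16 Greywater=13 Hollowpine=16 Ironridge=15 → close Fernhollow (overflow 8)
  16÷6 = 2 each, +1 to first 4
Round 2: Cedarfen=8 Dunmere=19 Elkhorn=10 Greywater=16 Hollowpine=18 Ironridge=17 → close Greywater (overflow 11)
  16÷5 = 3 each, +1 to first 1
Round 3: Cedarfen=12 Dunmere=22 Elkhorn=13 Hollowpine=21 Ironridge=20 → close Dunmere (overflow 12)
  22÷4 = 5 each, +1 to first 2
Round 4: Cedarfen=18 Elkhorn=19 Hollowpine=26 Ironridge=25 → close Hollowpine (overflow 13)
  26÷3 = 8 each, +1 to first 2
Round 5: Cedarfen=27 Elkhorn=28 Ironridge=33 → close Ironridge (overflow 21)
  33÷2 = 16 each, +1 to first 1
Round 6: Cedarfen=44 Elkhorn=44 → close Elkhorn (overflow 35)
  44÷1 = 44 each, +1 to first 0

Closure order: Fernhollow, Greywater, Dunmere, Hollowpine, Ironridge, Elkhorn
Last habitat: Cedarfen with 88 animals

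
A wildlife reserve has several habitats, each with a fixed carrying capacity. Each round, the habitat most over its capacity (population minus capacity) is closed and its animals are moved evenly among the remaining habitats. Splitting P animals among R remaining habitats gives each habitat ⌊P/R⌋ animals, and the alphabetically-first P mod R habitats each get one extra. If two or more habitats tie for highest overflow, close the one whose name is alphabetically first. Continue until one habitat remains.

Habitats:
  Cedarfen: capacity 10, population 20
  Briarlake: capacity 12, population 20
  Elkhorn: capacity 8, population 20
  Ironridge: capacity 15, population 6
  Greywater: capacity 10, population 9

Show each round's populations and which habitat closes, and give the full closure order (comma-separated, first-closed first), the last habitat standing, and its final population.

Closure order: Elkhorn, Cedarfen, Briarlake, Greywater
Last habitat: Ironridge with 75 animals

Round 1: Briarlake=20 Cedarfen=20 Elkhorn=20 Greywater=9 Ironridge=6 → close Elkhorn (overflow 12)
  20÷4 = 5 each, +1 to first 0
Round 2: Briarlake=25 Cedarfen=25 Greywater=14 Ironridge=11 → close Cedarfen (overflow 15)
  25÷3 = 8 each, +1 to first 1
Round 3: Briarlake=34 Greywater=22 Ironridge=19 → close Briarlake (overflow 22)
  34÷2 = 17 each, +1 to first 0
Round 4: Greywater=39 Ironridge=36 → close Greywater (overflow 29)
  39÷1 = 39 each, +1 to first 0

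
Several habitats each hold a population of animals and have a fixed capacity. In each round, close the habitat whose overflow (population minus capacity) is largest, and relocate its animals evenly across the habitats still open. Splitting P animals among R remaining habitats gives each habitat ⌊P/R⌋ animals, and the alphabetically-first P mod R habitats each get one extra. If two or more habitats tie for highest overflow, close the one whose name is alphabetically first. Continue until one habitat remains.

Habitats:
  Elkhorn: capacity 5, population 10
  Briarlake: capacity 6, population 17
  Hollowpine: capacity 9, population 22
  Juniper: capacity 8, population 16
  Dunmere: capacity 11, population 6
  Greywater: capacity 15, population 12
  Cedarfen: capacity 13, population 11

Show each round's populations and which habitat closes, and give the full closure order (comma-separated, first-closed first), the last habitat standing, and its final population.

Closure order: Hollowpine, Briarlake, Juniper, Elkhorn, Cedarfen, Dunmere
Last habitat: Greywater with 94 animals

Round 1: Briarlake=17 Cedarfen=11 Dunmere=6 Elkhorn=10 Greywater=12 Hollowpine=22 Juniper=16 → close Hollowpine (overflow 13)
  22÷6 = 3 each, +1 to first 4
Round 2: Briarlake=21 Cedarfen=15 Dunmere=10 Elkhorn=14 Greywater=15 Juniper=19 → close Briarlake (overflow 15)
  21÷5 = 4 each, +1 to first 1
Round 3: Cedarfen=20 Dunmere=14 Elkhorn=18 Greywater=19 Juniper=23 → close Juniper (overflow 15)
  23÷4 = 5 each, +1 to first 3
Round 4: Cedarfen=26 Dunmere=20 Elkhorn=24 Greywater=24 → close Elkhorn (overflow 19)
  24÷3 = 8 each, +1 to first 0
Round 5: Cedarfen=34 Dunmere=28 Greywater=32 → close Cedarfen (overflow 21)
  34÷2 = 17 each, +1 to first 0
Round 6: Dunmere=45 Greywater=49 → close Dunmere (overflow 34)
  45÷1 = 45 each, +1 to first 0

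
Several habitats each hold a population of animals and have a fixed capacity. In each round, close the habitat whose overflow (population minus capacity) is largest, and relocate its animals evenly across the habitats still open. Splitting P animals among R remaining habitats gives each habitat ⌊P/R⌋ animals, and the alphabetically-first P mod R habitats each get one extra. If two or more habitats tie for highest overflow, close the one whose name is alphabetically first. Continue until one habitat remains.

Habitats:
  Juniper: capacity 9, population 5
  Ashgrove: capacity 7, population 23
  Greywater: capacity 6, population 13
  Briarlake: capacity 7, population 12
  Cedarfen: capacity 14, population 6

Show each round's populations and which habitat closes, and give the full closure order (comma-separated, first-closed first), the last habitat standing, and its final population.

Round 1: Ashgrove=23 Briarlake=12 Cedarfen=6 Greywater=13 Juniper=5 → close Ashgrove (overflow 16)
  23÷4 = 5 each, +1 to first 3
Round 2: Briarlake=18 Cedarfen=12 Greywater=19 Juniper=10 → close Greywater (overflow 13)
  19÷3 = 6 each, +1 to first 1
Round 3: Briarlake=25 Cedarfen=18 Juniper=16 → close Briarlake (overflow 18)
  25÷2 = 12 each, +1 to first 1
Round 4: Cedarfen=31 Juniper=28 → close Juniper (overflow 19)
  28÷1 = 28 each, +1 to first 0

Closure order: Ashgrove, Greywater, Briarlake, Juniper
Last habitat: Cedarfen with 59 animals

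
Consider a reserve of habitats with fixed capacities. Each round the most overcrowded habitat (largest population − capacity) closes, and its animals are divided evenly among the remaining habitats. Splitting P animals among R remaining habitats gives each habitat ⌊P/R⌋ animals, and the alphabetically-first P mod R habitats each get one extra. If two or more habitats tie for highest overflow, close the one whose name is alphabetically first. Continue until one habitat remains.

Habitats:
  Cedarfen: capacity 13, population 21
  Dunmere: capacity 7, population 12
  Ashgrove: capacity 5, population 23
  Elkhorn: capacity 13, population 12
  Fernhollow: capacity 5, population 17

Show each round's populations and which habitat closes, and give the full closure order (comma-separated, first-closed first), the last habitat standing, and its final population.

Closure order: Ashgrove, Fernhollow, Cedarfen, Dunmere
Last habitat: Elkhorn with 85 animals

Round 1: Ashgrove=23 Cedarfen=21 Dunmere=12 Elkhorn=12 Fernhollow=17 → close Ashgrove (overflow 18)
  23÷4 = 5 each, +1 to first 3
Round 2: Cedarfen=27 Dunmere=18 Elkhorn=18 Fernhollow=22 → close Fernhollow (overflow 17)
  22÷3 = 7 each, +1 to first 1
Round 3: Cedarfen=35 Dunmere=25 Elkhorn=25 → close Cedarfen (overflow 22)
  35÷2 = 17 each, +1 to first 1
Round 4: Dunmere=43 Elkhorn=42 → close Dunmere (overflow 36)
  43÷1 = 43 each, +1 to first 0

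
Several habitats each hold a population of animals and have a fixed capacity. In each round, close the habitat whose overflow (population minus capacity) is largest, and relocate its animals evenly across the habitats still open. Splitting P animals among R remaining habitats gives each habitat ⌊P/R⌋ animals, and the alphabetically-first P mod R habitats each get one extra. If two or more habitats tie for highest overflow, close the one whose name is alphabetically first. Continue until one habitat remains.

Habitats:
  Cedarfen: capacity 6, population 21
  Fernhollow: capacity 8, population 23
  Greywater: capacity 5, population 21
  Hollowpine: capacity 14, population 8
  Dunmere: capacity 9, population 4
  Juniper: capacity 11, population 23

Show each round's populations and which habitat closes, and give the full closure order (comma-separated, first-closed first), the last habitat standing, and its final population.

Round 1: Cedarfen=21 Dunmere=4 Fernhollow=23 Greywater=21 Hollowpine=8 Juniper=23 → close Greywater (overflow 16)
  21÷5 = 4 each, +1 to first 1
Round 2: Cedarfen=26 Dunmere=8 Fernhollow=27 Hollowpine=12 Juniper=27 → close Cedarfen (overflow 20)
  26÷4 = 6 each, +1 to first 2
Round 3: Dunmere=15 Fernhollow=34 Hollowpine=18 Juniper=33 → close Fernhollow (overflow 26)
  34÷3 = 11 each, +1 to first 1
Round 4: Dunmere=27 Hollowpine=29 Juniper=44 → close Juniper (overflow 33)
  44÷2 = 22 each, +1 to first 0
Round 5: Dunmere=49 Hollowpine=51 → close Dunmere (overflow 40)
  49÷1 = 49 each, +1 to first 0

Closure order: Greywater, Cedarfen, Fernhollow, Juniper, Dunmere
Last habitat: Hollowpine with 100 animals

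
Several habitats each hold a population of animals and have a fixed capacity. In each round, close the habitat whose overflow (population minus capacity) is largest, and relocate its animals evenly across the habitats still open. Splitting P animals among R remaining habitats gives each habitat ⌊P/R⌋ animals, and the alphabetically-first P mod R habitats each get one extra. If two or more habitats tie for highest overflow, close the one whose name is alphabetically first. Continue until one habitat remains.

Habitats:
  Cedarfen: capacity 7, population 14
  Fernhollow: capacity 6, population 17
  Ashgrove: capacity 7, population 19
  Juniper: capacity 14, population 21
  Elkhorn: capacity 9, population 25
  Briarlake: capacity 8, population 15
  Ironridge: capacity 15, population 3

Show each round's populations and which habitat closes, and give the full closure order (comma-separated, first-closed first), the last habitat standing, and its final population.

Round 1: Ashgrove=19 Briarlake=15 Cedarfen=14 Elkhorn=25 Fernhollow=17 Ironridge=3 Juniper=21 → close Elkhorn (overflow 16)
  25÷6 = 4 each, +1 to first 1
Round 2: Ashgrove=24 Briarlake=19 Cedarfen=18 Fernhollow=21 Ironridge=7 Juniper=25 → close Ashgrove (overflow 17)
  24÷5 = 4 each, +1 to first 4
Round 3: Briarlake=24 Cedarfen=23 Fernhollow=26 Ironridge=12 Juniper=29 → close Fernhollow (overflow 20)
  26÷4 = 6 each, +1 to first 2
Round 4: Briarlake=31 Cedarfen=30 Ironridge=18 Juniper=35 → close Briarlake (overflow 23)
  31÷3 = 10 each, +1 to first 1
Round 5: Cedarfen=41 Ironridge=28 Juniper=45 → close Cedarfen (overflow 34)
  41÷2 = 20 each, +1 to first 1
Round 6: Ironridge=49 Juniper=65 → close Juniper (overflow 51)
  65÷1 = 65 each, +1 to first 0

Closure order: Elkhorn, Ashgrove, Fernhollow, Briarlake, Cedarfen, Juniper
Last habitat: Ironridge with 114 animals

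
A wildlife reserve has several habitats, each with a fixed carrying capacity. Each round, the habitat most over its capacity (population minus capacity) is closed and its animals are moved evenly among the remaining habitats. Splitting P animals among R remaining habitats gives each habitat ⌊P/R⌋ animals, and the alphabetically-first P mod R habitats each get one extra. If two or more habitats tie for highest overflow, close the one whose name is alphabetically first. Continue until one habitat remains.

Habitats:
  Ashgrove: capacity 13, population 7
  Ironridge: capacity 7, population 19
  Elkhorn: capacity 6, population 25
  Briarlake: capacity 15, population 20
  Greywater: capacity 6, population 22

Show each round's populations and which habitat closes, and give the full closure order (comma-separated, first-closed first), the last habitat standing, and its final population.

Round 1: Ashgrove=7 Briarlake=20 Elkhorn=25 Greywater=22 Ironridge=19 → close Elkhorn (overflow 19)
  25÷4 = 6 each, +1 to first 1
Round 2: Ashgrove=14 Briarlake=26 Greywater=28 Ironridge=25 → close Greywater (overflow 22)
  28÷3 = 9 each, +1 to first 1
Round 3: Ashgrove=24 Briarlake=35 Ironridge=34 → close Ironridge (overflow 27)
  34÷2 = 17 each, +1 to first 0
Round 4: Ashgrove=41 Briarlake=52 → close Briarlake (overflow 37)
  52÷1 = 52 each, +1 to first 0

Closure order: Elkhorn, Greywater, Ironridge, Briarlake
Last habitat: Ashgrove with 93 animals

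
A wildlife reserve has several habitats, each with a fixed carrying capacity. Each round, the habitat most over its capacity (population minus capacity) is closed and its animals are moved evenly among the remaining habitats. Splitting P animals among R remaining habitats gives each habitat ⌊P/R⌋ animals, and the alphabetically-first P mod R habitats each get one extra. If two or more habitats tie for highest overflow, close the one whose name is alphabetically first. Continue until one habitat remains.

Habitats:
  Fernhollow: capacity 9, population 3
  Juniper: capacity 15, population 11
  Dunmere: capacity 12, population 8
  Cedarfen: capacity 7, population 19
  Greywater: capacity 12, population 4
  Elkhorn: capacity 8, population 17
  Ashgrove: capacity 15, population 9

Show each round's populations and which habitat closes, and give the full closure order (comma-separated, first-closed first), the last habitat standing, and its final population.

Round 1: Ashgrove=9 Cedarfen=19 Dunmere=8 Elkhorn=17 Fernhollow=3 Greywater=4 Juniper=11 → close Cedarfen (overflow 12)
  19÷6 = 3 each, +1 to first 1
Round 2: Ashgrove=13 Dunmere=11 Elkhorn=20 Fernhollow=6 Greywater=7 Juniper=14 → close Elkhorn (overflow 12)
  20÷5 = 4 each, +1 to first 0
Round 3: Ashgrove=17 Dunmere=15 Fernhollow=10 Greywater=11 Juniper=18 → close Dunmere (overflow 3)
  15÷4 = 3 each, +1 to first 3
Round 4: Ashgrove=21 Fernhollow=14 Greywater=15 Juniper=21 → close Ashgrove (overflow 6)
  21÷3 = 7 each, +1 to first 0
Round 5: Fernhollow=21 Greywater=22 Juniper=28 → close Juniper (overflow 13)
  28÷2 = 14 each, +1 to first 0
Round 6: Fernhollow=35 Greywater=36 → close Fernhollow (overflow 26)
  35÷1 = 35 each, +1 to first 0

Closure order: Cedarfen, Elkhorn, Dunmere, Ashgrove, Juniper, Fernhollow
Last habitat: Greywater with 71 animals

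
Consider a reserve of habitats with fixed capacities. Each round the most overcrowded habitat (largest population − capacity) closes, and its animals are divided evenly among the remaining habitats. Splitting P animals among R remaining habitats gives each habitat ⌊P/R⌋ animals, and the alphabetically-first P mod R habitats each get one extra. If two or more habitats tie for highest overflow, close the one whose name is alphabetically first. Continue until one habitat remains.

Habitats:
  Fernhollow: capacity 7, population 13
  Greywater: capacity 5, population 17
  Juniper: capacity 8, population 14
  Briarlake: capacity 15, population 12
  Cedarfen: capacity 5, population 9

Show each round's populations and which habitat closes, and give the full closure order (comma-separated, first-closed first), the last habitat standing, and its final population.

Closure order: Greywater, Fernhollow, Juniper, Cedarfen
Last habitat: Briarlake with 65 animals

Round 1: Briarlake=12 Cedarfen=9 Fernhollow=13 Greywater=17 Juniper=14 → close Greywater (overflow 12)
  17÷4 = 4 each, +1 to first 1
Round 2: Briarlake=17 Cedarfen=13 Fernhollow=17 Juniper=18 → close Fernhollow (overflow 10)
  17÷3 = 5 each, +1 to first 2
Round 3: Briarlake=23 Cedarfen=19 Juniper=23 → close Juniper (overflow 15)
  23÷2 = 11 each, +1 to first 1
Round 4: Briarlake=35 Cedarfen=30 → close Cedarfen (overflow 25)
  30÷1 = 30 each, +1 to first 0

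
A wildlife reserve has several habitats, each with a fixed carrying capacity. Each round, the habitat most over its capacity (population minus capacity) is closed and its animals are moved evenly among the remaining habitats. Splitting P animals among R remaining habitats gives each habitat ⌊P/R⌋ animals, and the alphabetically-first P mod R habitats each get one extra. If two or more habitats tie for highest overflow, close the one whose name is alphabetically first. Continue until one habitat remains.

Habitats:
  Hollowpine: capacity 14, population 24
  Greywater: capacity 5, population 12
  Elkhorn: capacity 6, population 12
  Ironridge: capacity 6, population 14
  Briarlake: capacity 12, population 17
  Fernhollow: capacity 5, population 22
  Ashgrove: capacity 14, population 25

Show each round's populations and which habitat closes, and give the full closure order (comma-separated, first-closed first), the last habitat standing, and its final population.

Closure order: Fernhollow, Ashgrove, Hollowpine, Greywater, Briarlake, Elkhorn
Last habitat: Ironridge with 126 animals

Round 1: Ashgrove=25 Briarlake=17 Elkhorn=12 Fernhollow=22 Greywater=12 Hollowpine=24 Ironridge=14 → close Fernhollow (overflow 17)
  22÷6 = 3 each, +1 to first 4
Round 2: Ashgrove=29 Briarlake=21 Elkhorn=16 Greywater=16 Hollowpine=27 Ironridge=17 → close Ashgrove (overflow 15)
  29÷5 = 5 each, +1 to first 4
Round 3: Briarlake=27 Elkhorn=22 Greywater=22 Hollowpine=33 Ironridge=22 → close Hollowpine (overflow 19)
  33÷4 = 8 each, +1 to first 1
Round 4: Briarlake=36 Elkhorn=30 Greywater=30 Ironridge=30 → close Greywater (overflow 25)
  30÷3 = 10 each, +1 to first 0
Round 5: Briarlake=46 Elkhorn=40 Ironridge=40 → close Briarlake (overflow 34)
  46÷2 = 23 each, +1 to first 0
Round 6: Elkhorn=63 Ironridge=63 → close Elkhorn (overflow 57)
  63÷1 = 63 each, +1 to first 0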